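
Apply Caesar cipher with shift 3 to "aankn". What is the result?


Caesar cipher: shift "aankn" by 3
  'a' (pos 0) + 3 = pos 3 = 'd'
  'a' (pos 0) + 3 = pos 3 = 'd'
  'n' (pos 13) + 3 = pos 16 = 'q'
  'k' (pos 10) + 3 = pos 13 = 'n'
  'n' (pos 13) + 3 = pos 16 = 'q'
Result: ddqnq

ddqnq


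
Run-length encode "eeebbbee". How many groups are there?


Input: eeebbbee
Scanning for consecutive runs:
  Group 1: 'e' x 3 (positions 0-2)
  Group 2: 'b' x 3 (positions 3-5)
  Group 3: 'e' x 2 (positions 6-7)
Total groups: 3

3


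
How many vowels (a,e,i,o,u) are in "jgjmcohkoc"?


Input: jgjmcohkoc
Checking each character:
  'j' at position 0: consonant
  'g' at position 1: consonant
  'j' at position 2: consonant
  'm' at position 3: consonant
  'c' at position 4: consonant
  'o' at position 5: vowel (running total: 1)
  'h' at position 6: consonant
  'k' at position 7: consonant
  'o' at position 8: vowel (running total: 2)
  'c' at position 9: consonant
Total vowels: 2

2


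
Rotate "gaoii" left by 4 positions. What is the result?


Input: "gaoii", rotate left by 4
First 4 characters: "gaoi"
Remaining characters: "i"
Concatenate remaining + first: "i" + "gaoi" = "igaoi"

igaoi


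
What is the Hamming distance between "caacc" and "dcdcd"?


Comparing "caacc" and "dcdcd" position by position:
  Position 0: 'c' vs 'd' => differ
  Position 1: 'a' vs 'c' => differ
  Position 2: 'a' vs 'd' => differ
  Position 3: 'c' vs 'c' => same
  Position 4: 'c' vs 'd' => differ
Total differences (Hamming distance): 4

4


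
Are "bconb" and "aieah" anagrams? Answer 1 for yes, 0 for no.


Strings: "bconb", "aieah"
Sorted first:  bbcno
Sorted second: aaehi
Differ at position 0: 'b' vs 'a' => not anagrams

0


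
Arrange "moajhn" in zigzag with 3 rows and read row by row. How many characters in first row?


Zigzag "moajhn" into 3 rows:
Placing characters:
  'm' => row 0
  'o' => row 1
  'a' => row 2
  'j' => row 1
  'h' => row 0
  'n' => row 1
Rows:
  Row 0: "mh"
  Row 1: "ojn"
  Row 2: "a"
First row length: 2

2


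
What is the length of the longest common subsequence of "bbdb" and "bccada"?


LCS of "bbdb" and "bccada"
DP table:
           b    c    c    a    d    a
      0    0    0    0    0    0    0
  b   0    1    1    1    1    1    1
  b   0    1    1    1    1    1    1
  d   0    1    1    1    1    2    2
  b   0    1    1    1    1    2    2
LCS length = dp[4][6] = 2

2


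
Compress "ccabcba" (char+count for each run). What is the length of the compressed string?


Input: ccabcba
Runs:
  'c' x 2 => "c2"
  'a' x 1 => "a1"
  'b' x 1 => "b1"
  'c' x 1 => "c1"
  'b' x 1 => "b1"
  'a' x 1 => "a1"
Compressed: "c2a1b1c1b1a1"
Compressed length: 12

12


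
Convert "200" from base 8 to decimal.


Input: "200" in base 8
Positional expansion:
  Digit '2' (value 2) x 8^2 = 128
  Digit '0' (value 0) x 8^1 = 0
  Digit '0' (value 0) x 8^0 = 0
Sum = 128

128


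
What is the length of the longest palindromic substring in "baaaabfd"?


Input: "baaaabfd"
Checking substrings for palindromes:
  [0:6] "baaaab" (len 6) => palindrome
  [1:5] "aaaa" (len 4) => palindrome
  [1:4] "aaa" (len 3) => palindrome
  [2:5] "aaa" (len 3) => palindrome
  [1:3] "aa" (len 2) => palindrome
  [2:4] "aa" (len 2) => palindrome
Longest palindromic substring: "baaaab" with length 6

6


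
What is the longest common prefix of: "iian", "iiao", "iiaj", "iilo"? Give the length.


Words: iian, iiao, iiaj, iilo
  Position 0: all 'i' => match
  Position 1: all 'i' => match
  Position 2: ('a', 'a', 'a', 'l') => mismatch, stop
LCP = "ii" (length 2)

2


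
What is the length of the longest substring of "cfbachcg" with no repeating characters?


Input: "cfbachcg"
Sliding window (track last position of each char):
  Position 0 ('c'): window [0,0] length 1 -- new best
  Position 1 ('f'): window [0,1] length 2 -- new best
  Position 2 ('b'): window [0,2] length 3 -- new best
  Position 3 ('a'): window [0,3] length 4 -- new best
  Position 4 ('c'): repeat (last at 0), move window start to 1
  Position 4 ('c'): window [1,4] length 4
  Position 5 ('h'): window [1,5] length 5 -- new best
  Position 6 ('c'): repeat (last at 4), move window start to 5
  Position 6 ('c'): window [5,6] length 2
  Position 7 ('g'): window [5,7] length 3
Longest substring with no repeats: "fbach" with length 5

5


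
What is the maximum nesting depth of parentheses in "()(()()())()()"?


Input: "()(()()())()()"
Tracking depth:
  Position 0 '(': depth becomes 1
  Position 1 ')': depth becomes 0
  Position 2 '(': depth becomes 1
  Position 3 '(': depth becomes 2
  Position 4 ')': depth becomes 1
  Position 5 '(': depth becomes 2
  Position 6 ')': depth becomes 1
  Position 7 '(': depth becomes 2
  Position 8 ')': depth becomes 1
  Position 9 ')': depth becomes 0
  Position 10 '(': depth becomes 1
  Position 11 ')': depth becomes 0
  Position 12 '(': depth becomes 1
  Position 13 ')': depth becomes 0
Maximum depth reached: 2

2


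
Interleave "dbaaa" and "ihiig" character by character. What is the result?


Interleaving "dbaaa" and "ihiig":
  Position 0: 'd' from first, 'i' from second => "di"
  Position 1: 'b' from first, 'h' from second => "bh"
  Position 2: 'a' from first, 'i' from second => "ai"
  Position 3: 'a' from first, 'i' from second => "ai"
  Position 4: 'a' from first, 'g' from second => "ag"
Result: dibhaiaiag

dibhaiaiag


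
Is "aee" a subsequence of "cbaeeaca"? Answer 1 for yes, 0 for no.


Check if "aee" is a subsequence of "cbaeeaca"
Greedy scan:
  Position 0 ('c'): no match needed
  Position 1 ('b'): no match needed
  Position 2 ('a'): matches sub[0] = 'a'
  Position 3 ('e'): matches sub[1] = 'e'
  Position 4 ('e'): matches sub[2] = 'e'
  Position 5 ('a'): no match needed
  Position 6 ('c'): no match needed
  Position 7 ('a'): no match needed
All 3 characters matched => is a subsequence

1


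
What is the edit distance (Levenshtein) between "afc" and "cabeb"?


Computing edit distance: "afc" -> "cabeb"
DP table:
           c    a    b    e    b
      0    1    2    3    4    5
  a   1    1    1    2    3    4
  f   2    2    2    2    3    4
  c   3    2    3    3    3    4
Edit distance = dp[3][5] = 4

4


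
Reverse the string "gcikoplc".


Input: gcikoplc
Reading characters right to left:
  Position 7: 'c'
  Position 6: 'l'
  Position 5: 'p'
  Position 4: 'o'
  Position 3: 'k'
  Position 2: 'i'
  Position 1: 'c'
  Position 0: 'g'
Reversed: clpokicg

clpokicg


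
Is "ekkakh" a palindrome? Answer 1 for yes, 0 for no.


Input: ekkakh
Reversed: hkakke
  Compare pos 0 ('e') with pos 5 ('h'): MISMATCH
  Compare pos 1 ('k') with pos 4 ('k'): match
  Compare pos 2 ('k') with pos 3 ('a'): MISMATCH
Result: not a palindrome

0


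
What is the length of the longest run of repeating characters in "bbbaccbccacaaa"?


Input: "bbbaccbccacaaa"
Scanning for longest run:
  Position 1 ('b'): continues run of 'b', length=2
  Position 2 ('b'): continues run of 'b', length=3
  Position 3 ('a'): new char, reset run to 1
  Position 4 ('c'): new char, reset run to 1
  Position 5 ('c'): continues run of 'c', length=2
  Position 6 ('b'): new char, reset run to 1
  Position 7 ('c'): new char, reset run to 1
  Position 8 ('c'): continues run of 'c', length=2
  Position 9 ('a'): new char, reset run to 1
  Position 10 ('c'): new char, reset run to 1
  Position 11 ('a'): new char, reset run to 1
  Position 12 ('a'): continues run of 'a', length=2
  Position 13 ('a'): continues run of 'a', length=3
Longest run: 'b' with length 3

3


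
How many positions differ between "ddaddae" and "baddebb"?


Comparing "ddaddae" and "baddebb" position by position:
  Position 0: 'd' vs 'b' => DIFFER
  Position 1: 'd' vs 'a' => DIFFER
  Position 2: 'a' vs 'd' => DIFFER
  Position 3: 'd' vs 'd' => same
  Position 4: 'd' vs 'e' => DIFFER
  Position 5: 'a' vs 'b' => DIFFER
  Position 6: 'e' vs 'b' => DIFFER
Positions that differ: 6

6


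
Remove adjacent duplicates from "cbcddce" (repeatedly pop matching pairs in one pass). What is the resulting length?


Input: cbcddce
Stack-based adjacent duplicate removal:
  Read 'c': push. Stack: c
  Read 'b': push. Stack: cb
  Read 'c': push. Stack: cbc
  Read 'd': push. Stack: cbcd
  Read 'd': matches stack top 'd' => pop. Stack: cbc
  Read 'c': matches stack top 'c' => pop. Stack: cb
  Read 'e': push. Stack: cbe
Final stack: "cbe" (length 3)

3


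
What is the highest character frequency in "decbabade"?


Input: decbabade
Character counts:
  'a': 2
  'b': 2
  'c': 1
  'd': 2
  'e': 2
Maximum frequency: 2

2


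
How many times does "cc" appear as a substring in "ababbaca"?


Searching for "cc" in "ababbaca"
Scanning each position:
  Position 0: "ab" => no
  Position 1: "ba" => no
  Position 2: "ab" => no
  Position 3: "bb" => no
  Position 4: "ba" => no
  Position 5: "ac" => no
  Position 6: "ca" => no
Total occurrences: 0

0


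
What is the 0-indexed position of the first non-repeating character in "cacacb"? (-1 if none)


Input: cacacb
Character frequencies:
  'a': 2
  'b': 1
  'c': 3
Scanning left to right for freq == 1:
  Position 0 ('c'): freq=3, skip
  Position 1 ('a'): freq=2, skip
  Position 2 ('c'): freq=3, skip
  Position 3 ('a'): freq=2, skip
  Position 4 ('c'): freq=3, skip
  Position 5 ('b'): unique! => answer = 5

5


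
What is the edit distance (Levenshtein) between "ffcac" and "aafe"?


Computing edit distance: "ffcac" -> "aafe"
DP table:
           a    a    f    e
      0    1    2    3    4
  f   1    1    2    2    3
  f   2    2    2    2    3
  c   3    3    3    3    3
  a   4    3    3    4    4
  c   5    4    4    4    5
Edit distance = dp[5][4] = 5

5


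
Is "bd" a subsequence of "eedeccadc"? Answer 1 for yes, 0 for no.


Check if "bd" is a subsequence of "eedeccadc"
Greedy scan:
  Position 0 ('e'): no match needed
  Position 1 ('e'): no match needed
  Position 2 ('d'): no match needed
  Position 3 ('e'): no match needed
  Position 4 ('c'): no match needed
  Position 5 ('c'): no match needed
  Position 6 ('a'): no match needed
  Position 7 ('d'): no match needed
  Position 8 ('c'): no match needed
Only matched 0/2 characters => not a subsequence

0


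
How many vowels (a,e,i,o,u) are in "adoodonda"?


Input: adoodonda
Checking each character:
  'a' at position 0: vowel (running total: 1)
  'd' at position 1: consonant
  'o' at position 2: vowel (running total: 2)
  'o' at position 3: vowel (running total: 3)
  'd' at position 4: consonant
  'o' at position 5: vowel (running total: 4)
  'n' at position 6: consonant
  'd' at position 7: consonant
  'a' at position 8: vowel (running total: 5)
Total vowels: 5

5


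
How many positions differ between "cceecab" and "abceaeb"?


Comparing "cceecab" and "abceaeb" position by position:
  Position 0: 'c' vs 'a' => DIFFER
  Position 1: 'c' vs 'b' => DIFFER
  Position 2: 'e' vs 'c' => DIFFER
  Position 3: 'e' vs 'e' => same
  Position 4: 'c' vs 'a' => DIFFER
  Position 5: 'a' vs 'e' => DIFFER
  Position 6: 'b' vs 'b' => same
Positions that differ: 5

5


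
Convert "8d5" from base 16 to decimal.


Input: "8d5" in base 16
Positional expansion:
  Digit '8' (value 8) x 16^2 = 2048
  Digit 'd' (value 13) x 16^1 = 208
  Digit '5' (value 5) x 16^0 = 5
Sum = 2261

2261


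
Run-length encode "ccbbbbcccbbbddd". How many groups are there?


Input: ccbbbbcccbbbddd
Scanning for consecutive runs:
  Group 1: 'c' x 2 (positions 0-1)
  Group 2: 'b' x 4 (positions 2-5)
  Group 3: 'c' x 3 (positions 6-8)
  Group 4: 'b' x 3 (positions 9-11)
  Group 5: 'd' x 3 (positions 12-14)
Total groups: 5

5


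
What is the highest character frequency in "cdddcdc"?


Input: cdddcdc
Character counts:
  'c': 3
  'd': 4
Maximum frequency: 4

4


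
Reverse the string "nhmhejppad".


Input: nhmhejppad
Reading characters right to left:
  Position 9: 'd'
  Position 8: 'a'
  Position 7: 'p'
  Position 6: 'p'
  Position 5: 'j'
  Position 4: 'e'
  Position 3: 'h'
  Position 2: 'm'
  Position 1: 'h'
  Position 0: 'n'
Reversed: dappjehmhn

dappjehmhn


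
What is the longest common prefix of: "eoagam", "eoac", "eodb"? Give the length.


Words: eoagam, eoac, eodb
  Position 0: all 'e' => match
  Position 1: all 'o' => match
  Position 2: ('a', 'a', 'd') => mismatch, stop
LCP = "eo" (length 2)

2


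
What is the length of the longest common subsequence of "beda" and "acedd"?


LCS of "beda" and "acedd"
DP table:
           a    c    e    d    d
      0    0    0    0    0    0
  b   0    0    0    0    0    0
  e   0    0    0    1    1    1
  d   0    0    0    1    2    2
  a   0    1    1    1    2    2
LCS length = dp[4][5] = 2

2


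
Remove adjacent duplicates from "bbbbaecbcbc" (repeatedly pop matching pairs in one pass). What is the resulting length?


Input: bbbbaecbcbc
Stack-based adjacent duplicate removal:
  Read 'b': push. Stack: b
  Read 'b': matches stack top 'b' => pop. Stack: (empty)
  Read 'b': push. Stack: b
  Read 'b': matches stack top 'b' => pop. Stack: (empty)
  Read 'a': push. Stack: a
  Read 'e': push. Stack: ae
  Read 'c': push. Stack: aec
  Read 'b': push. Stack: aecb
  Read 'c': push. Stack: aecbc
  Read 'b': push. Stack: aecbcb
  Read 'c': push. Stack: aecbcbc
Final stack: "aecbcbc" (length 7)

7


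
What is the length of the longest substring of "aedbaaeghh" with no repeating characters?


Input: "aedbaaeghh"
Sliding window (track last position of each char):
  Position 0 ('a'): window [0,0] length 1 -- new best
  Position 1 ('e'): window [0,1] length 2 -- new best
  Position 2 ('d'): window [0,2] length 3 -- new best
  Position 3 ('b'): window [0,3] length 4 -- new best
  Position 4 ('a'): repeat (last at 0), move window start to 1
  Position 4 ('a'): window [1,4] length 4
  Position 5 ('a'): repeat (last at 4), move window start to 5
  Position 5 ('a'): window [5,5] length 1
  Position 6 ('e'): window [5,6] length 2
  Position 7 ('g'): window [5,7] length 3
  Position 8 ('h'): window [5,8] length 4
  Position 9 ('h'): repeat (last at 8), move window start to 9
  Position 9 ('h'): window [9,9] length 1
Longest substring with no repeats: "aedb" with length 4

4


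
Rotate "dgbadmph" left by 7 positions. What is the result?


Input: "dgbadmph", rotate left by 7
First 7 characters: "dgbadmp"
Remaining characters: "h"
Concatenate remaining + first: "h" + "dgbadmp" = "hdgbadmp"

hdgbadmp


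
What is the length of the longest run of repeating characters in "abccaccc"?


Input: "abccaccc"
Scanning for longest run:
  Position 1 ('b'): new char, reset run to 1
  Position 2 ('c'): new char, reset run to 1
  Position 3 ('c'): continues run of 'c', length=2
  Position 4 ('a'): new char, reset run to 1
  Position 5 ('c'): new char, reset run to 1
  Position 6 ('c'): continues run of 'c', length=2
  Position 7 ('c'): continues run of 'c', length=3
Longest run: 'c' with length 3

3


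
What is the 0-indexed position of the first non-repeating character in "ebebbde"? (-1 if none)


Input: ebebbde
Character frequencies:
  'b': 3
  'd': 1
  'e': 3
Scanning left to right for freq == 1:
  Position 0 ('e'): freq=3, skip
  Position 1 ('b'): freq=3, skip
  Position 2 ('e'): freq=3, skip
  Position 3 ('b'): freq=3, skip
  Position 4 ('b'): freq=3, skip
  Position 5 ('d'): unique! => answer = 5

5


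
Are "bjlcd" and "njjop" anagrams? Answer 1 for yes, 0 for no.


Strings: "bjlcd", "njjop"
Sorted first:  bcdjl
Sorted second: jjnop
Differ at position 0: 'b' vs 'j' => not anagrams

0


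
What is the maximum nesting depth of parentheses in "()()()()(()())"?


Input: "()()()()(()())"
Tracking depth:
  Position 0 '(': depth becomes 1
  Position 1 ')': depth becomes 0
  Position 2 '(': depth becomes 1
  Position 3 ')': depth becomes 0
  Position 4 '(': depth becomes 1
  Position 5 ')': depth becomes 0
  Position 6 '(': depth becomes 1
  Position 7 ')': depth becomes 0
  Position 8 '(': depth becomes 1
  Position 9 '(': depth becomes 2
  Position 10 ')': depth becomes 1
  Position 11 '(': depth becomes 2
  Position 12 ')': depth becomes 1
  Position 13 ')': depth becomes 0
Maximum depth reached: 2

2


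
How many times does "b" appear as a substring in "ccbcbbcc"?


Searching for "b" in "ccbcbbcc"
Scanning each position:
  Position 0: "c" => no
  Position 1: "c" => no
  Position 2: "b" => MATCH
  Position 3: "c" => no
  Position 4: "b" => MATCH
  Position 5: "b" => MATCH
  Position 6: "c" => no
  Position 7: "c" => no
Total occurrences: 3

3


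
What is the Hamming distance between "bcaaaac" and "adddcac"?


Comparing "bcaaaac" and "adddcac" position by position:
  Position 0: 'b' vs 'a' => differ
  Position 1: 'c' vs 'd' => differ
  Position 2: 'a' vs 'd' => differ
  Position 3: 'a' vs 'd' => differ
  Position 4: 'a' vs 'c' => differ
  Position 5: 'a' vs 'a' => same
  Position 6: 'c' vs 'c' => same
Total differences (Hamming distance): 5

5


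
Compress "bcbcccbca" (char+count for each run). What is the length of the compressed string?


Input: bcbcccbca
Runs:
  'b' x 1 => "b1"
  'c' x 1 => "c1"
  'b' x 1 => "b1"
  'c' x 3 => "c3"
  'b' x 1 => "b1"
  'c' x 1 => "c1"
  'a' x 1 => "a1"
Compressed: "b1c1b1c3b1c1a1"
Compressed length: 14

14


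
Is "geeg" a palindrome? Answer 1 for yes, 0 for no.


Input: geeg
Reversed: geeg
  Compare pos 0 ('g') with pos 3 ('g'): match
  Compare pos 1 ('e') with pos 2 ('e'): match
Result: palindrome

1


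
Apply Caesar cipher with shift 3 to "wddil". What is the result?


Caesar cipher: shift "wddil" by 3
  'w' (pos 22) + 3 = pos 25 = 'z'
  'd' (pos 3) + 3 = pos 6 = 'g'
  'd' (pos 3) + 3 = pos 6 = 'g'
  'i' (pos 8) + 3 = pos 11 = 'l'
  'l' (pos 11) + 3 = pos 14 = 'o'
Result: zgglo

zgglo


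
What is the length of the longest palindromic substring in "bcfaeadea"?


Input: "bcfaeadea"
Checking substrings for palindromes:
  [3:6] "aea" (len 3) => palindrome
Longest palindromic substring: "aea" with length 3

3


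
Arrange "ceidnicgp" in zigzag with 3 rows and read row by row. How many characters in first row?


Zigzag "ceidnicgp" into 3 rows:
Placing characters:
  'c' => row 0
  'e' => row 1
  'i' => row 2
  'd' => row 1
  'n' => row 0
  'i' => row 1
  'c' => row 2
  'g' => row 1
  'p' => row 0
Rows:
  Row 0: "cnp"
  Row 1: "edig"
  Row 2: "ic"
First row length: 3

3


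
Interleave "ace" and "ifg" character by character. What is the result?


Interleaving "ace" and "ifg":
  Position 0: 'a' from first, 'i' from second => "ai"
  Position 1: 'c' from first, 'f' from second => "cf"
  Position 2: 'e' from first, 'g' from second => "eg"
Result: aicfeg

aicfeg


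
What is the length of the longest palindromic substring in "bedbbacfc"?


Input: "bedbbacfc"
Checking substrings for palindromes:
  [6:9] "cfc" (len 3) => palindrome
  [3:5] "bb" (len 2) => palindrome
Longest palindromic substring: "cfc" with length 3

3


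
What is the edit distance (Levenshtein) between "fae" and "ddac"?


Computing edit distance: "fae" -> "ddac"
DP table:
           d    d    a    c
      0    1    2    3    4
  f   1    1    2    3    4
  a   2    2    2    2    3
  e   3    3    3    3    3
Edit distance = dp[3][4] = 3

3


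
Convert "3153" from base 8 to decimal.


Input: "3153" in base 8
Positional expansion:
  Digit '3' (value 3) x 8^3 = 1536
  Digit '1' (value 1) x 8^2 = 64
  Digit '5' (value 5) x 8^1 = 40
  Digit '3' (value 3) x 8^0 = 3
Sum = 1643

1643


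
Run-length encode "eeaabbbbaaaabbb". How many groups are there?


Input: eeaabbbbaaaabbb
Scanning for consecutive runs:
  Group 1: 'e' x 2 (positions 0-1)
  Group 2: 'a' x 2 (positions 2-3)
  Group 3: 'b' x 4 (positions 4-7)
  Group 4: 'a' x 4 (positions 8-11)
  Group 5: 'b' x 3 (positions 12-14)
Total groups: 5

5


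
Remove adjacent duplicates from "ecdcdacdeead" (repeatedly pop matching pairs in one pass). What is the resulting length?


Input: ecdcdacdeead
Stack-based adjacent duplicate removal:
  Read 'e': push. Stack: e
  Read 'c': push. Stack: ec
  Read 'd': push. Stack: ecd
  Read 'c': push. Stack: ecdc
  Read 'd': push. Stack: ecdcd
  Read 'a': push. Stack: ecdcda
  Read 'c': push. Stack: ecdcdac
  Read 'd': push. Stack: ecdcdacd
  Read 'e': push. Stack: ecdcdacde
  Read 'e': matches stack top 'e' => pop. Stack: ecdcdacd
  Read 'a': push. Stack: ecdcdacda
  Read 'd': push. Stack: ecdcdacdad
Final stack: "ecdcdacdad" (length 10)

10


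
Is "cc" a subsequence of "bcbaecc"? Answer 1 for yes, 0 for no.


Check if "cc" is a subsequence of "bcbaecc"
Greedy scan:
  Position 0 ('b'): no match needed
  Position 1 ('c'): matches sub[0] = 'c'
  Position 2 ('b'): no match needed
  Position 3 ('a'): no match needed
  Position 4 ('e'): no match needed
  Position 5 ('c'): matches sub[1] = 'c'
  Position 6 ('c'): no match needed
All 2 characters matched => is a subsequence

1


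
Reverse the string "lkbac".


Input: lkbac
Reading characters right to left:
  Position 4: 'c'
  Position 3: 'a'
  Position 2: 'b'
  Position 1: 'k'
  Position 0: 'l'
Reversed: cabkl

cabkl


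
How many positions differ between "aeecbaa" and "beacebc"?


Comparing "aeecbaa" and "beacebc" position by position:
  Position 0: 'a' vs 'b' => DIFFER
  Position 1: 'e' vs 'e' => same
  Position 2: 'e' vs 'a' => DIFFER
  Position 3: 'c' vs 'c' => same
  Position 4: 'b' vs 'e' => DIFFER
  Position 5: 'a' vs 'b' => DIFFER
  Position 6: 'a' vs 'c' => DIFFER
Positions that differ: 5

5


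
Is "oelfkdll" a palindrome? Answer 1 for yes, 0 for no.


Input: oelfkdll
Reversed: lldkfleo
  Compare pos 0 ('o') with pos 7 ('l'): MISMATCH
  Compare pos 1 ('e') with pos 6 ('l'): MISMATCH
  Compare pos 2 ('l') with pos 5 ('d'): MISMATCH
  Compare pos 3 ('f') with pos 4 ('k'): MISMATCH
Result: not a palindrome

0


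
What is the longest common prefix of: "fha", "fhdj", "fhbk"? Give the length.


Words: fha, fhdj, fhbk
  Position 0: all 'f' => match
  Position 1: all 'h' => match
  Position 2: ('a', 'd', 'b') => mismatch, stop
LCP = "fh" (length 2)

2


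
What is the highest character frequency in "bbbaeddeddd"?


Input: bbbaeddeddd
Character counts:
  'a': 1
  'b': 3
  'd': 5
  'e': 2
Maximum frequency: 5

5


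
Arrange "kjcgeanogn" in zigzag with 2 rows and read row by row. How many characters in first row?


Zigzag "kjcgeanogn" into 2 rows:
Placing characters:
  'k' => row 0
  'j' => row 1
  'c' => row 0
  'g' => row 1
  'e' => row 0
  'a' => row 1
  'n' => row 0
  'o' => row 1
  'g' => row 0
  'n' => row 1
Rows:
  Row 0: "kceng"
  Row 1: "jgaon"
First row length: 5

5


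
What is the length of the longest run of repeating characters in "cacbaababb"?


Input: "cacbaababb"
Scanning for longest run:
  Position 1 ('a'): new char, reset run to 1
  Position 2 ('c'): new char, reset run to 1
  Position 3 ('b'): new char, reset run to 1
  Position 4 ('a'): new char, reset run to 1
  Position 5 ('a'): continues run of 'a', length=2
  Position 6 ('b'): new char, reset run to 1
  Position 7 ('a'): new char, reset run to 1
  Position 8 ('b'): new char, reset run to 1
  Position 9 ('b'): continues run of 'b', length=2
Longest run: 'a' with length 2

2


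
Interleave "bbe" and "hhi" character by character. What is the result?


Interleaving "bbe" and "hhi":
  Position 0: 'b' from first, 'h' from second => "bh"
  Position 1: 'b' from first, 'h' from second => "bh"
  Position 2: 'e' from first, 'i' from second => "ei"
Result: bhbhei

bhbhei


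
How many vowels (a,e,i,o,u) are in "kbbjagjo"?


Input: kbbjagjo
Checking each character:
  'k' at position 0: consonant
  'b' at position 1: consonant
  'b' at position 2: consonant
  'j' at position 3: consonant
  'a' at position 4: vowel (running total: 1)
  'g' at position 5: consonant
  'j' at position 6: consonant
  'o' at position 7: vowel (running total: 2)
Total vowels: 2

2


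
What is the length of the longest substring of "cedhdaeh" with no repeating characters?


Input: "cedhdaeh"
Sliding window (track last position of each char):
  Position 0 ('c'): window [0,0] length 1 -- new best
  Position 1 ('e'): window [0,1] length 2 -- new best
  Position 2 ('d'): window [0,2] length 3 -- new best
  Position 3 ('h'): window [0,3] length 4 -- new best
  Position 4 ('d'): repeat (last at 2), move window start to 3
  Position 4 ('d'): window [3,4] length 2
  Position 5 ('a'): window [3,5] length 3
  Position 6 ('e'): window [3,6] length 4
  Position 7 ('h'): repeat (last at 3), move window start to 4
  Position 7 ('h'): window [4,7] length 4
Longest substring with no repeats: "cedh" with length 4

4


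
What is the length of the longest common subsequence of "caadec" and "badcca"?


LCS of "caadec" and "badcca"
DP table:
           b    a    d    c    c    a
      0    0    0    0    0    0    0
  c   0    0    0    0    1    1    1
  a   0    0    1    1    1    1    2
  a   0    0    1    1    1    1    2
  d   0    0    1    2    2    2    2
  e   0    0    1    2    2    2    2
  c   0    0    1    2    3    3    3
LCS length = dp[6][6] = 3

3


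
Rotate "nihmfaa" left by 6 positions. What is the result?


Input: "nihmfaa", rotate left by 6
First 6 characters: "nihmfa"
Remaining characters: "a"
Concatenate remaining + first: "a" + "nihmfa" = "anihmfa"

anihmfa


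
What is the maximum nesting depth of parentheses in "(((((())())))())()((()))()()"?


Input: "(((((())())))())()((()))()()"
Tracking depth:
  Position 0 '(': depth becomes 1
  Position 1 '(': depth becomes 2
  Position 2 '(': depth becomes 3
  Position 3 '(': depth becomes 4
  Position 4 '(': depth becomes 5
  Position 5 '(': depth becomes 6
  Position 6 ')': depth becomes 5
  Position 7 ')': depth becomes 4
  Position 8 '(': depth becomes 5
  Position 9 ')': depth becomes 4
  Position 10 ')': depth becomes 3
  Position 11 ')': depth becomes 2
  Position 12 ')': depth becomes 1
  Position 13 '(': depth becomes 2
  Position 14 ')': depth becomes 1
  Position 15 ')': depth becomes 0
  Position 16 '(': depth becomes 1
  Position 17 ')': depth becomes 0
  Position 18 '(': depth becomes 1
  Position 19 '(': depth becomes 2
  Position 20 '(': depth becomes 3
  Position 21 ')': depth becomes 2
  Position 22 ')': depth becomes 1
  Position 23 ')': depth becomes 0
  Position 24 '(': depth becomes 1
  Position 25 ')': depth becomes 0
  Position 26 '(': depth becomes 1
  Position 27 ')': depth becomes 0
Maximum depth reached: 6

6


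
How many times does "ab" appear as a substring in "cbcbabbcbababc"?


Searching for "ab" in "cbcbabbcbababc"
Scanning each position:
  Position 0: "cb" => no
  Position 1: "bc" => no
  Position 2: "cb" => no
  Position 3: "ba" => no
  Position 4: "ab" => MATCH
  Position 5: "bb" => no
  Position 6: "bc" => no
  Position 7: "cb" => no
  Position 8: "ba" => no
  Position 9: "ab" => MATCH
  Position 10: "ba" => no
  Position 11: "ab" => MATCH
  Position 12: "bc" => no
Total occurrences: 3

3


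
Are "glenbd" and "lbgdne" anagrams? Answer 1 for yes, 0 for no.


Strings: "glenbd", "lbgdne"
Sorted first:  bdegln
Sorted second: bdegln
Sorted forms match => anagrams

1


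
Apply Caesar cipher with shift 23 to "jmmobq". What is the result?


Caesar cipher: shift "jmmobq" by 23
  'j' (pos 9) + 23 = pos 6 = 'g'
  'm' (pos 12) + 23 = pos 9 = 'j'
  'm' (pos 12) + 23 = pos 9 = 'j'
  'o' (pos 14) + 23 = pos 11 = 'l'
  'b' (pos 1) + 23 = pos 24 = 'y'
  'q' (pos 16) + 23 = pos 13 = 'n'
Result: gjjlyn

gjjlyn


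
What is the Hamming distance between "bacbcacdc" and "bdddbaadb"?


Comparing "bacbcacdc" and "bdddbaadb" position by position:
  Position 0: 'b' vs 'b' => same
  Position 1: 'a' vs 'd' => differ
  Position 2: 'c' vs 'd' => differ
  Position 3: 'b' vs 'd' => differ
  Position 4: 'c' vs 'b' => differ
  Position 5: 'a' vs 'a' => same
  Position 6: 'c' vs 'a' => differ
  Position 7: 'd' vs 'd' => same
  Position 8: 'c' vs 'b' => differ
Total differences (Hamming distance): 6

6


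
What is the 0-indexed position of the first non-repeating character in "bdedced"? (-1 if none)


Input: bdedced
Character frequencies:
  'b': 1
  'c': 1
  'd': 3
  'e': 2
Scanning left to right for freq == 1:
  Position 0 ('b'): unique! => answer = 0

0


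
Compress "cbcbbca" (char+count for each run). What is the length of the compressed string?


Input: cbcbbca
Runs:
  'c' x 1 => "c1"
  'b' x 1 => "b1"
  'c' x 1 => "c1"
  'b' x 2 => "b2"
  'c' x 1 => "c1"
  'a' x 1 => "a1"
Compressed: "c1b1c1b2c1a1"
Compressed length: 12

12


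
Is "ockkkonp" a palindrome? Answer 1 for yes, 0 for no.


Input: ockkkonp
Reversed: pnokkkco
  Compare pos 0 ('o') with pos 7 ('p'): MISMATCH
  Compare pos 1 ('c') with pos 6 ('n'): MISMATCH
  Compare pos 2 ('k') with pos 5 ('o'): MISMATCH
  Compare pos 3 ('k') with pos 4 ('k'): match
Result: not a palindrome

0


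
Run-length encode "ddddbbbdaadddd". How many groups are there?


Input: ddddbbbdaadddd
Scanning for consecutive runs:
  Group 1: 'd' x 4 (positions 0-3)
  Group 2: 'b' x 3 (positions 4-6)
  Group 3: 'd' x 1 (positions 7-7)
  Group 4: 'a' x 2 (positions 8-9)
  Group 5: 'd' x 4 (positions 10-13)
Total groups: 5

5


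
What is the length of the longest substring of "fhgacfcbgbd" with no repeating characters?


Input: "fhgacfcbgbd"
Sliding window (track last position of each char):
  Position 0 ('f'): window [0,0] length 1 -- new best
  Position 1 ('h'): window [0,1] length 2 -- new best
  Position 2 ('g'): window [0,2] length 3 -- new best
  Position 3 ('a'): window [0,3] length 4 -- new best
  Position 4 ('c'): window [0,4] length 5 -- new best
  Position 5 ('f'): repeat (last at 0), move window start to 1
  Position 5 ('f'): window [1,5] length 5
  Position 6 ('c'): repeat (last at 4), move window start to 5
  Position 6 ('c'): window [5,6] length 2
  Position 7 ('b'): window [5,7] length 3
  Position 8 ('g'): window [5,8] length 4
  Position 9 ('b'): repeat (last at 7), move window start to 8
  Position 9 ('b'): window [8,9] length 2
  Position 10 ('d'): window [8,10] length 3
Longest substring with no repeats: "fhgac" with length 5

5


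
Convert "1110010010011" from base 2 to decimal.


Input: "1110010010011" in base 2
Positional expansion:
  Digit '1' (value 1) x 2^12 = 4096
  Digit '1' (value 1) x 2^11 = 2048
  Digit '1' (value 1) x 2^10 = 1024
  Digit '0' (value 0) x 2^9 = 0
  Digit '0' (value 0) x 2^8 = 0
  Digit '1' (value 1) x 2^7 = 128
  Digit '0' (value 0) x 2^6 = 0
  Digit '0' (value 0) x 2^5 = 0
  Digit '1' (value 1) x 2^4 = 16
  Digit '0' (value 0) x 2^3 = 0
  Digit '0' (value 0) x 2^2 = 0
  Digit '1' (value 1) x 2^1 = 2
  Digit '1' (value 1) x 2^0 = 1
Sum = 7315

7315


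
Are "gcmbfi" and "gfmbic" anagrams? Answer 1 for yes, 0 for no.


Strings: "gcmbfi", "gfmbic"
Sorted first:  bcfgim
Sorted second: bcfgim
Sorted forms match => anagrams

1


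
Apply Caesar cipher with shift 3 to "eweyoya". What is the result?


Caesar cipher: shift "eweyoya" by 3
  'e' (pos 4) + 3 = pos 7 = 'h'
  'w' (pos 22) + 3 = pos 25 = 'z'
  'e' (pos 4) + 3 = pos 7 = 'h'
  'y' (pos 24) + 3 = pos 1 = 'b'
  'o' (pos 14) + 3 = pos 17 = 'r'
  'y' (pos 24) + 3 = pos 1 = 'b'
  'a' (pos 0) + 3 = pos 3 = 'd'
Result: hzhbrbd

hzhbrbd


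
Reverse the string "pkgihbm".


Input: pkgihbm
Reading characters right to left:
  Position 6: 'm'
  Position 5: 'b'
  Position 4: 'h'
  Position 3: 'i'
  Position 2: 'g'
  Position 1: 'k'
  Position 0: 'p'
Reversed: mbhigkp

mbhigkp


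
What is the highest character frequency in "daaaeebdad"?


Input: daaaeebdad
Character counts:
  'a': 4
  'b': 1
  'd': 3
  'e': 2
Maximum frequency: 4

4


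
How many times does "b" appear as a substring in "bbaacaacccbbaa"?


Searching for "b" in "bbaacaacccbbaa"
Scanning each position:
  Position 0: "b" => MATCH
  Position 1: "b" => MATCH
  Position 2: "a" => no
  Position 3: "a" => no
  Position 4: "c" => no
  Position 5: "a" => no
  Position 6: "a" => no
  Position 7: "c" => no
  Position 8: "c" => no
  Position 9: "c" => no
  Position 10: "b" => MATCH
  Position 11: "b" => MATCH
  Position 12: "a" => no
  Position 13: "a" => no
Total occurrences: 4

4


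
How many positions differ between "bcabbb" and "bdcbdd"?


Comparing "bcabbb" and "bdcbdd" position by position:
  Position 0: 'b' vs 'b' => same
  Position 1: 'c' vs 'd' => DIFFER
  Position 2: 'a' vs 'c' => DIFFER
  Position 3: 'b' vs 'b' => same
  Position 4: 'b' vs 'd' => DIFFER
  Position 5: 'b' vs 'd' => DIFFER
Positions that differ: 4

4


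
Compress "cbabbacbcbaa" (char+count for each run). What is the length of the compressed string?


Input: cbabbacbcbaa
Runs:
  'c' x 1 => "c1"
  'b' x 1 => "b1"
  'a' x 1 => "a1"
  'b' x 2 => "b2"
  'a' x 1 => "a1"
  'c' x 1 => "c1"
  'b' x 1 => "b1"
  'c' x 1 => "c1"
  'b' x 1 => "b1"
  'a' x 2 => "a2"
Compressed: "c1b1a1b2a1c1b1c1b1a2"
Compressed length: 20

20


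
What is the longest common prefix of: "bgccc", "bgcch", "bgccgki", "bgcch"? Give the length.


Words: bgccc, bgcch, bgccgki, bgcch
  Position 0: all 'b' => match
  Position 1: all 'g' => match
  Position 2: all 'c' => match
  Position 3: all 'c' => match
  Position 4: ('c', 'h', 'g', 'h') => mismatch, stop
LCP = "bgcc" (length 4)

4


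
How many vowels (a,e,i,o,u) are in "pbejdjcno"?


Input: pbejdjcno
Checking each character:
  'p' at position 0: consonant
  'b' at position 1: consonant
  'e' at position 2: vowel (running total: 1)
  'j' at position 3: consonant
  'd' at position 4: consonant
  'j' at position 5: consonant
  'c' at position 6: consonant
  'n' at position 7: consonant
  'o' at position 8: vowel (running total: 2)
Total vowels: 2

2


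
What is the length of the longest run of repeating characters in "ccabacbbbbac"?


Input: "ccabacbbbbac"
Scanning for longest run:
  Position 1 ('c'): continues run of 'c', length=2
  Position 2 ('a'): new char, reset run to 1
  Position 3 ('b'): new char, reset run to 1
  Position 4 ('a'): new char, reset run to 1
  Position 5 ('c'): new char, reset run to 1
  Position 6 ('b'): new char, reset run to 1
  Position 7 ('b'): continues run of 'b', length=2
  Position 8 ('b'): continues run of 'b', length=3
  Position 9 ('b'): continues run of 'b', length=4
  Position 10 ('a'): new char, reset run to 1
  Position 11 ('c'): new char, reset run to 1
Longest run: 'b' with length 4

4


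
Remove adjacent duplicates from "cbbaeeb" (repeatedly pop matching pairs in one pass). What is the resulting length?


Input: cbbaeeb
Stack-based adjacent duplicate removal:
  Read 'c': push. Stack: c
  Read 'b': push. Stack: cb
  Read 'b': matches stack top 'b' => pop. Stack: c
  Read 'a': push. Stack: ca
  Read 'e': push. Stack: cae
  Read 'e': matches stack top 'e' => pop. Stack: ca
  Read 'b': push. Stack: cab
Final stack: "cab" (length 3)

3


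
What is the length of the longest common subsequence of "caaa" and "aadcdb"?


LCS of "caaa" and "aadcdb"
DP table:
           a    a    d    c    d    b
      0    0    0    0    0    0    0
  c   0    0    0    0    1    1    1
  a   0    1    1    1    1    1    1
  a   0    1    2    2    2    2    2
  a   0    1    2    2    2    2    2
LCS length = dp[4][6] = 2

2


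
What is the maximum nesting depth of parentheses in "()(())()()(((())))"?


Input: "()(())()()(((())))"
Tracking depth:
  Position 0 '(': depth becomes 1
  Position 1 ')': depth becomes 0
  Position 2 '(': depth becomes 1
  Position 3 '(': depth becomes 2
  Position 4 ')': depth becomes 1
  Position 5 ')': depth becomes 0
  Position 6 '(': depth becomes 1
  Position 7 ')': depth becomes 0
  Position 8 '(': depth becomes 1
  Position 9 ')': depth becomes 0
  Position 10 '(': depth becomes 1
  Position 11 '(': depth becomes 2
  Position 12 '(': depth becomes 3
  Position 13 '(': depth becomes 4
  Position 14 ')': depth becomes 3
  Position 15 ')': depth becomes 2
  Position 16 ')': depth becomes 1
  Position 17 ')': depth becomes 0
Maximum depth reached: 4

4


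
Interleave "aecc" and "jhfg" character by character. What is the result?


Interleaving "aecc" and "jhfg":
  Position 0: 'a' from first, 'j' from second => "aj"
  Position 1: 'e' from first, 'h' from second => "eh"
  Position 2: 'c' from first, 'f' from second => "cf"
  Position 3: 'c' from first, 'g' from second => "cg"
Result: ajehcfcg

ajehcfcg


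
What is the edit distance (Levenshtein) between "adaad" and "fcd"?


Computing edit distance: "adaad" -> "fcd"
DP table:
           f    c    d
      0    1    2    3
  a   1    1    2    3
  d   2    2    2    2
  a   3    3    3    3
  a   4    4    4    4
  d   5    5    5    4
Edit distance = dp[5][3] = 4

4


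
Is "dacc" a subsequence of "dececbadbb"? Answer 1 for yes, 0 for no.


Check if "dacc" is a subsequence of "dececbadbb"
Greedy scan:
  Position 0 ('d'): matches sub[0] = 'd'
  Position 1 ('e'): no match needed
  Position 2 ('c'): no match needed
  Position 3 ('e'): no match needed
  Position 4 ('c'): no match needed
  Position 5 ('b'): no match needed
  Position 6 ('a'): matches sub[1] = 'a'
  Position 7 ('d'): no match needed
  Position 8 ('b'): no match needed
  Position 9 ('b'): no match needed
Only matched 2/4 characters => not a subsequence

0


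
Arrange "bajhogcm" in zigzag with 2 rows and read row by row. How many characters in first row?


Zigzag "bajhogcm" into 2 rows:
Placing characters:
  'b' => row 0
  'a' => row 1
  'j' => row 0
  'h' => row 1
  'o' => row 0
  'g' => row 1
  'c' => row 0
  'm' => row 1
Rows:
  Row 0: "bjoc"
  Row 1: "ahgm"
First row length: 4

4


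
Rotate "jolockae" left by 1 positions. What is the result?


Input: "jolockae", rotate left by 1
First 1 characters: "j"
Remaining characters: "olockae"
Concatenate remaining + first: "olockae" + "j" = "olockaej"

olockaej


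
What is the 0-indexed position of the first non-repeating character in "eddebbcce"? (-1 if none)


Input: eddebbcce
Character frequencies:
  'b': 2
  'c': 2
  'd': 2
  'e': 3
Scanning left to right for freq == 1:
  Position 0 ('e'): freq=3, skip
  Position 1 ('d'): freq=2, skip
  Position 2 ('d'): freq=2, skip
  Position 3 ('e'): freq=3, skip
  Position 4 ('b'): freq=2, skip
  Position 5 ('b'): freq=2, skip
  Position 6 ('c'): freq=2, skip
  Position 7 ('c'): freq=2, skip
  Position 8 ('e'): freq=3, skip
  No unique character found => answer = -1

-1


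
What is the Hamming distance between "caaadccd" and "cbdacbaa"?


Comparing "caaadccd" and "cbdacbaa" position by position:
  Position 0: 'c' vs 'c' => same
  Position 1: 'a' vs 'b' => differ
  Position 2: 'a' vs 'd' => differ
  Position 3: 'a' vs 'a' => same
  Position 4: 'd' vs 'c' => differ
  Position 5: 'c' vs 'b' => differ
  Position 6: 'c' vs 'a' => differ
  Position 7: 'd' vs 'a' => differ
Total differences (Hamming distance): 6

6


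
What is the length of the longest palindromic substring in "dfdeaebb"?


Input: "dfdeaebb"
Checking substrings for palindromes:
  [0:3] "dfd" (len 3) => palindrome
  [3:6] "eae" (len 3) => palindrome
  [6:8] "bb" (len 2) => palindrome
Longest palindromic substring: "dfd" with length 3

3


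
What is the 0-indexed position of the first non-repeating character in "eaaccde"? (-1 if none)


Input: eaaccde
Character frequencies:
  'a': 2
  'c': 2
  'd': 1
  'e': 2
Scanning left to right for freq == 1:
  Position 0 ('e'): freq=2, skip
  Position 1 ('a'): freq=2, skip
  Position 2 ('a'): freq=2, skip
  Position 3 ('c'): freq=2, skip
  Position 4 ('c'): freq=2, skip
  Position 5 ('d'): unique! => answer = 5

5


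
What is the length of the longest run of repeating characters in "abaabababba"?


Input: "abaabababba"
Scanning for longest run:
  Position 1 ('b'): new char, reset run to 1
  Position 2 ('a'): new char, reset run to 1
  Position 3 ('a'): continues run of 'a', length=2
  Position 4 ('b'): new char, reset run to 1
  Position 5 ('a'): new char, reset run to 1
  Position 6 ('b'): new char, reset run to 1
  Position 7 ('a'): new char, reset run to 1
  Position 8 ('b'): new char, reset run to 1
  Position 9 ('b'): continues run of 'b', length=2
  Position 10 ('a'): new char, reset run to 1
Longest run: 'a' with length 2

2
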